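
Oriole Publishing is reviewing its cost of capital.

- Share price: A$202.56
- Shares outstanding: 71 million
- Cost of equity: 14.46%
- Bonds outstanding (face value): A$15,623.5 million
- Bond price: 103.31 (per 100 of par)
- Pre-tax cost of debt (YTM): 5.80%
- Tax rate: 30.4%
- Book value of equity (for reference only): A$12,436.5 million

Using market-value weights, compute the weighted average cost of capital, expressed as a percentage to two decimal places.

Market value of equity E = 202.56 × 71m = 14381.76m. Market value of debt D = 15623.5m × 103.31/100 = 16140.63785m.
Total capital V = 14381.76 + 16140.63785 = 30522.39785.
Equity: weight = 14381.76/30522.39785 = 0.4712; cost = 14.46%.
Bonds outstanding: weight = 16140.63785/30522.39785 = 0.5288; after-tax cost = 5.8% × (1 − 30.4%) = 4.0368%.
WACC = 0.4712 × 14.4600% + 0.5288 × 4.0368% = 8.9481%.

8.95%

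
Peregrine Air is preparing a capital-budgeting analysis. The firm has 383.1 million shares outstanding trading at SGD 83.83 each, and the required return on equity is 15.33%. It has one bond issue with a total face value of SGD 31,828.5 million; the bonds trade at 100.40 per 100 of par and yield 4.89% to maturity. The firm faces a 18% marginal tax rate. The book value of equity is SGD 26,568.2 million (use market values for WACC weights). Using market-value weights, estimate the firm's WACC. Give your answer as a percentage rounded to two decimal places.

9.68%

Market value of equity E = 83.83 × 383.1m = 32115.273m. Market value of debt D = 31828.5m × 100.4/100 = 31955.814m.
Total capital V = 32115.273 + 31955.814 = 64071.087.
Equity: weight = 32115.273/64071.087 = 0.5012; cost = 15.33%.
Bonds outstanding: weight = 31955.814/64071.087 = 0.4988; after-tax cost = 4.89% × (1 − 18%) = 4.0098%.
WACC = 0.5012 × 15.3300% + 0.4988 × 4.0098% = 9.6840%.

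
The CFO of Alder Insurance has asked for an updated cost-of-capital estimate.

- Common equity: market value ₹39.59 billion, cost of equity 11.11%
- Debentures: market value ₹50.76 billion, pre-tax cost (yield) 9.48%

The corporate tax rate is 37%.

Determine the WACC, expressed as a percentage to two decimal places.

8.22%

Total capital V = 39.59 + 50.76 = 90.35.
Equity: weight = 39.59/90.35 = 0.4382; cost = 11.11%.
Debentures: weight = 50.76/90.35 = 0.5618; after-tax cost = 9.48% × (1 − 37%) = 5.9724%.
WACC = 0.4382 × 11.1100% + 0.5618 × 5.9724% = 8.2236%.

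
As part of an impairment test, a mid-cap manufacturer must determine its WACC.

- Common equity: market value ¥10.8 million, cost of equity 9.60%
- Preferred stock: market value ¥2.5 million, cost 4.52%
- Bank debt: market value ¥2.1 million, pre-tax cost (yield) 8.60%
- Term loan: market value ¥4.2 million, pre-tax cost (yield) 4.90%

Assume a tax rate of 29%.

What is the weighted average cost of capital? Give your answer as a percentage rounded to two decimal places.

7.27%

Total capital V = 10.8 + 2.5 + 2.1 + 4.2 = 19.6.
Equity: weight = 10.8/19.6 = 0.5510; cost = 9.6%.
Preferred: weight = 2.5/19.6 = 0.1276; cost = 4.52%.
Bank debt: weight = 2.1/19.6 = 0.1071; after-tax cost = 8.6% × (1 − 29%) = 6.1060%.
Term loan: weight = 4.2/19.6 = 0.2143; after-tax cost = 4.9% × (1 − 29%) = 3.4790%.
WACC = 0.5510 × 9.6000% + 0.1276 × 4.5200% + 0.1071 × 6.1060% + 0.2143 × 3.4790% = 7.2660%.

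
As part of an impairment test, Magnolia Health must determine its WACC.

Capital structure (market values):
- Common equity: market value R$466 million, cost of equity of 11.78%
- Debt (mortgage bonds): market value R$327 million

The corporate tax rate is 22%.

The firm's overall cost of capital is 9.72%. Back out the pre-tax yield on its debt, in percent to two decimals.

Total capital V = 466 + 327 = 793.
Equity weight = 466/793 = 0.5876.
Mortgage bonds weight = 327/793 = 0.4124.
Equity contribution = 0.5876 × 11.78% = 6.9224%.
Remaining for debt = 9.72% − 6.9224% = 2.7976%.
Rd × (1 − 22%) × 0.4124 = 2.7976%  ⇒  Rd = 8.6979%.

8.70%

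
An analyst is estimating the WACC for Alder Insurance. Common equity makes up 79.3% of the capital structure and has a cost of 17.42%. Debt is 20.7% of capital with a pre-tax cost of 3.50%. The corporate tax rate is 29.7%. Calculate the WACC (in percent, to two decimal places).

After-tax cost of debt = 3.5% × (1 − 29.7%) = 2.4605%.
WACC = 0.793 × 17.4200% + 0.207 × 2.4605% = 14.3234%.

14.32%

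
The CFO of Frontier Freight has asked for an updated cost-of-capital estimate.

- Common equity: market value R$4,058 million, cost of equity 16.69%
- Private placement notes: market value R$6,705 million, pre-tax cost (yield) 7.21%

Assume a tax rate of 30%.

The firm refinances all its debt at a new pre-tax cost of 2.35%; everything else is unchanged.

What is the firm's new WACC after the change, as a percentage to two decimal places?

7.32%

After the change:
Total capital V = 4058 + 6705 = 10763.
Equity: weight = 4058/10763 = 0.3770; cost = 16.69%.
Private placement notes: weight = 6705/10763 = 0.6230; after-tax cost = 2.35% × (1 − 30%) = 1.6450%.
WACC = 0.3770 × 16.6900% + 0.6230 × 1.6450% = 7.3175%.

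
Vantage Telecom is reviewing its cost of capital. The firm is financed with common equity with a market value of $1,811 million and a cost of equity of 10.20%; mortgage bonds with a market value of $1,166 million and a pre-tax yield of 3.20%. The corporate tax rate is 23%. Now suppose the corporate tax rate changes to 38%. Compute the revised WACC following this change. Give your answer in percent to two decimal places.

After the change:
Total capital V = 1811 + 1166 = 2977.
Equity: weight = 1811/2977 = 0.6083; cost = 10.2%.
Mortgage bonds: weight = 1166/2977 = 0.3917; after-tax cost = 3.2% × (1 − 38%) = 1.9840%.
WACC = 0.6083 × 10.2000% + 0.3917 × 1.9840% = 6.9820%.

6.98%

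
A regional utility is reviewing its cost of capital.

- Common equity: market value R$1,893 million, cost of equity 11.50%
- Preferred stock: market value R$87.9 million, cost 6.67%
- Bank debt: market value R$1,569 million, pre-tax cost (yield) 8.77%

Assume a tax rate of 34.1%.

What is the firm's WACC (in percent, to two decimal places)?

8.85%

Total capital V = 1893 + 87.9 + 1569 = 3549.9.
Equity: weight = 1893/3549.9 = 0.5333; cost = 11.5%.
Preferred: weight = 87.9/3549.9 = 0.0248; cost = 6.67%.
Bank debt: weight = 1569/3549.9 = 0.4420; after-tax cost = 8.77% × (1 − 34.1%) = 5.7794%.
WACC = 0.5333 × 11.5000% + 0.0248 × 6.6700% + 0.4420 × 5.7794% = 8.8520%.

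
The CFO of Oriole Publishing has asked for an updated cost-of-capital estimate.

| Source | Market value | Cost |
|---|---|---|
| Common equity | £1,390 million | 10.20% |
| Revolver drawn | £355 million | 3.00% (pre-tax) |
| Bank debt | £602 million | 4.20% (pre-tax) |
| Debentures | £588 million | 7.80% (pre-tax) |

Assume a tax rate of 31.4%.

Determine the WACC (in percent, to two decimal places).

Total capital V = 1390 + 355 + 602 + 588 = 2935.
Equity: weight = 1390/2935 = 0.4736; cost = 10.2%.
Revolver drawn: weight = 355/2935 = 0.1210; after-tax cost = 3% × (1 − 31.4%) = 2.0580%.
Bank debt: weight = 602/2935 = 0.2051; after-tax cost = 4.2% × (1 − 31.4%) = 2.8812%.
Debentures: weight = 588/2935 = 0.2003; after-tax cost = 7.8% × (1 − 31.4%) = 5.3508%.
WACC = 0.4736 × 10.2000% + 0.1210 × 2.0580% + 0.2051 × 2.8812% + 0.2003 × 5.3508% = 6.7425%.

6.74%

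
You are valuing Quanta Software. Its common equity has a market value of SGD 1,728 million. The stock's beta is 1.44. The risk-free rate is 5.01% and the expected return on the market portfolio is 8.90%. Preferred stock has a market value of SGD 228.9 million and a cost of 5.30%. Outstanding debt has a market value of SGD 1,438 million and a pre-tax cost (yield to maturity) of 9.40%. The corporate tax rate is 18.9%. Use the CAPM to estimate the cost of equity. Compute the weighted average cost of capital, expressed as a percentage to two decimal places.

8.99%

Market risk premium = 8.9% − 5.01% = 3.89%.
Cost of equity via CAPM: Re = 5.01% + 1.44 × 3.89% = 10.6116%.
Total capital V = 1728 + 228.9 + 1438 = 3394.9.
Equity: weight = 1728/3394.9 = 0.5090; cost = 10.6116%.
Preferred: weight = 228.9/3394.9 = 0.0674; cost = 5.3%.
Debt: weight = 1438/3394.9 = 0.4236; after-tax cost = 9.4% × (1 − 18.9%) = 7.6234%.
WACC = 0.5090 × 10.6116% + 0.0674 × 5.3000% + 0.4236 × 7.6234% = 8.9877%.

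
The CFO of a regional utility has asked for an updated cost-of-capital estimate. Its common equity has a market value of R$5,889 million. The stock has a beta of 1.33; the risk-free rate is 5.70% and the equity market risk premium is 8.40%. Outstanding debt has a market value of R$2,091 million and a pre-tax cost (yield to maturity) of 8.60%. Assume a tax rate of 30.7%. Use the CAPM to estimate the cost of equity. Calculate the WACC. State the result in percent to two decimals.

Cost of equity via CAPM: Re = 5.7% + 1.33 × 8.4% = 16.8720%.
Total capital V = 5889 + 2091 = 7980.
Equity: weight = 5889/7980 = 0.7380; cost = 16.872%.
Debt: weight = 2091/7980 = 0.2620; after-tax cost = 8.6% × (1 − 30.7%) = 5.9598%.
WACC = 0.7380 × 16.8720% + 0.2620 × 5.9598% = 14.0127%.

14.01%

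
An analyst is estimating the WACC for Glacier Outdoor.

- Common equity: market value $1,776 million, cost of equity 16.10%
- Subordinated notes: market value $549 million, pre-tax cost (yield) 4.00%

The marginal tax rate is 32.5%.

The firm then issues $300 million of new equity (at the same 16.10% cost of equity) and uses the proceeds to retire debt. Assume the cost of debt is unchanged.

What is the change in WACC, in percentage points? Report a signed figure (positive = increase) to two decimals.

Current WACC:
Total capital V = 1776 + 549 = 2325.
Equity: weight = 1776/2325 = 0.7639; cost = 16.1%.
Subordinated notes: weight = 549/2325 = 0.2361; after-tax cost = 4% × (1 − 32.5%) = 2.7000%.
WACC = 0.7639 × 16.1000% + 0.2361 × 2.7000% = 12.9359%.
After the change:
Total capital V = 2076 + 249 = 2325.
Equity: weight = 2076/2325 = 0.8929; cost = 16.1%.
Subordinated notes: weight = 249/2325 = 0.1071; after-tax cost = 4% × (1 − 32.5%) = 2.7000%.
WACC = 0.8929 × 16.1000% + 0.1071 × 2.7000% = 14.6649%.
Change in WACC = 14.6649% − 12.9359% = 1.7290 pp.

+1.73 pp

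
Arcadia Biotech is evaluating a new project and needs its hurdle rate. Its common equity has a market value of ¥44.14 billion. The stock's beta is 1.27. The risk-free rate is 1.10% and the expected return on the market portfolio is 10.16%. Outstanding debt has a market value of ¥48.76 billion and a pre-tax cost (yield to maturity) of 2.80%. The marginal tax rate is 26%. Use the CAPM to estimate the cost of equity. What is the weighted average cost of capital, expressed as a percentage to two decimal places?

7.08%

Market risk premium = 10.16% − 1.1% = 9.06%.
Cost of equity via CAPM: Re = 1.1% + 1.27 × 9.06% = 12.6062%.
Total capital V = 44.14 + 48.76 = 92.9.
Equity: weight = 44.14/92.9 = 0.4751; cost = 12.6062%.
Debt: weight = 48.76/92.9 = 0.5249; after-tax cost = 2.8% × (1 − 26%) = 2.0720%.
WACC = 0.4751 × 12.6062% + 0.5249 × 2.0720% = 7.0772%.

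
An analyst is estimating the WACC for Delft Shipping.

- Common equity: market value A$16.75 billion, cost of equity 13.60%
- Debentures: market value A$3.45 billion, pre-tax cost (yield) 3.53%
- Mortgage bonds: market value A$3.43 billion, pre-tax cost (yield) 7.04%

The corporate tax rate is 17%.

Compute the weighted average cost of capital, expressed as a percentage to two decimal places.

10.92%

Total capital V = 16.75 + 3.45 + 3.43 = 23.63.
Equity: weight = 16.75/23.63 = 0.7088; cost = 13.6%.
Debentures: weight = 3.45/23.63 = 0.1460; after-tax cost = 3.53% × (1 − 17%) = 2.9299%.
Mortgage bonds: weight = 3.43/23.63 = 0.1452; after-tax cost = 7.04% × (1 − 17%) = 5.8432%.
WACC = 0.7088 × 13.6000% + 0.1460 × 2.9299% + 0.1452 × 5.8432% = 10.9162%.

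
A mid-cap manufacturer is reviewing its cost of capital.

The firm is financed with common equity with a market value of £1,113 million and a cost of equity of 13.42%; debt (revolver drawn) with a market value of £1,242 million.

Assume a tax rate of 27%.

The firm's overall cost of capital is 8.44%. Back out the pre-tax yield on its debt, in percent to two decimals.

5.45%

Total capital V = 1113 + 1242 = 2355.
Equity weight = 1113/2355 = 0.4726.
Revolver drawn weight = 1242/2355 = 0.5274.
Equity contribution = 0.4726 × 13.42% = 6.3424%.
Remaining for debt = 8.44% − 6.3424% = 2.0976%.
Rd × (1 − 27%) × 0.5274 = 2.0976%  ⇒  Rd = 5.4483%.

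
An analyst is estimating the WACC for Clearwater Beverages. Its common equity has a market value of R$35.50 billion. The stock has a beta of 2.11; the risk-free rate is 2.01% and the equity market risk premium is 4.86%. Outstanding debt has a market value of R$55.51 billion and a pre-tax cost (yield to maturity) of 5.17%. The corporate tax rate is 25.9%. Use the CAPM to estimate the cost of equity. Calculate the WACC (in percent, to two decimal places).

Cost of equity via CAPM: Re = 2.01% + 2.11 × 4.86% = 12.2646%.
Total capital V = 35.5 + 55.51 = 91.01.
Equity: weight = 35.5/91.01 = 0.3901; cost = 12.2646%.
Debt: weight = 55.51/91.01 = 0.6099; after-tax cost = 5.17% × (1 − 25.9%) = 3.8310%.
WACC = 0.3901 × 12.2646% + 0.6099 × 3.8310% = 7.1207%.

7.12%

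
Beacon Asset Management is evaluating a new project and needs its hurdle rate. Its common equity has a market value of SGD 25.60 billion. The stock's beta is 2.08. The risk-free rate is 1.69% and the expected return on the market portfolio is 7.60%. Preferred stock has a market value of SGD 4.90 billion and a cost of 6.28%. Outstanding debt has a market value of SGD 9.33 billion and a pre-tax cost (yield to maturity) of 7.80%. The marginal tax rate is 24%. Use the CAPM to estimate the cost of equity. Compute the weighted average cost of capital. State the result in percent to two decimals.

Market risk premium = 7.6% − 1.69% = 5.91%.
Cost of equity via CAPM: Re = 1.69% + 2.08 × 5.91% = 13.9828%.
Total capital V = 25.6 + 4.9 + 9.33 = 39.83.
Equity: weight = 25.6/39.83 = 0.6427; cost = 13.9828%.
Preferred: weight = 4.9/39.83 = 0.1230; cost = 6.28%.
Debt: weight = 9.33/39.83 = 0.2342; after-tax cost = 7.8% × (1 − 24%) = 5.9280%.
WACC = 0.6427 × 13.9828% + 0.1230 × 6.2800% + 0.2342 × 5.9280% = 11.1484%.

11.15%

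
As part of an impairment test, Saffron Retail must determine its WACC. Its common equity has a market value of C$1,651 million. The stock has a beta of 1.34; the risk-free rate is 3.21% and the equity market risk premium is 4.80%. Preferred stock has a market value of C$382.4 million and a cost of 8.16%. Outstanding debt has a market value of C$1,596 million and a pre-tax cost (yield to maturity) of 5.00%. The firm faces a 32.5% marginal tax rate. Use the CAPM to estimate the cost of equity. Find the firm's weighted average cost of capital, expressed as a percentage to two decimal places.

6.73%

Cost of equity via CAPM: Re = 3.21% + 1.34 × 4.8% = 9.6420%.
Total capital V = 1651 + 382.4 + 1596 = 3629.4.
Equity: weight = 1651/3629.4 = 0.4549; cost = 9.642%.
Preferred: weight = 382.4/3629.4 = 0.1054; cost = 8.16%.
Debt: weight = 1596/3629.4 = 0.4397; after-tax cost = 5% × (1 − 32.5%) = 3.3750%.
WACC = 0.4549 × 9.6420% + 0.1054 × 8.1600% + 0.4397 × 3.3750% = 6.7300%.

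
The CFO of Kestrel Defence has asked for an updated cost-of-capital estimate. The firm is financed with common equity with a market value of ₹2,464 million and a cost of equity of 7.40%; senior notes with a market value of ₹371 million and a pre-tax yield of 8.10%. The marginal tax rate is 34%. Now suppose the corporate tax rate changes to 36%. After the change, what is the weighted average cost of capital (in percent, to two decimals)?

7.11%

After the change:
Total capital V = 2464 + 371 = 2835.
Equity: weight = 2464/2835 = 0.8691; cost = 7.4%.
Senior notes: weight = 371/2835 = 0.1309; after-tax cost = 8.1% × (1 − 36%) = 5.1840%.
WACC = 0.8691 × 7.4000% + 0.1309 × 5.1840% = 7.1100%.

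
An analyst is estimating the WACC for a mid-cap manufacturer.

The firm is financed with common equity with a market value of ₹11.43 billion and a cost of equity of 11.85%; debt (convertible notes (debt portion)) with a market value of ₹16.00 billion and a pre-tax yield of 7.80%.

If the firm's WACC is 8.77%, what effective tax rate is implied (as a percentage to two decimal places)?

Total capital V = 11.43 + 16 = 27.43.
Equity weight = 11.43/27.43 = 0.4167.
Convertible notes (debt portion) weight = 16/27.43 = 0.5833.
Equity contribution = 0.4167 × 11.85% = 4.9379%.
Debt contribution must be 8.77% − 4.9379% = 3.8321%.
0.5833 × 7.8% × (1 − T) = 3.8321%  ⇒  (1 − T) = 0.8423.
T = 15.7728%.

15.77%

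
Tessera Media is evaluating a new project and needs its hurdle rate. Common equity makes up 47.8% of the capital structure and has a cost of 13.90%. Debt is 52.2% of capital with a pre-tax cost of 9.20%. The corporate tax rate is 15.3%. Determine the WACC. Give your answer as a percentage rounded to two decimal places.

10.71%

After-tax cost of debt = 9.2% × (1 − 15.3%) = 7.7924%.
WACC = 0.478 × 13.9000% + 0.522 × 7.7924% = 10.7118%.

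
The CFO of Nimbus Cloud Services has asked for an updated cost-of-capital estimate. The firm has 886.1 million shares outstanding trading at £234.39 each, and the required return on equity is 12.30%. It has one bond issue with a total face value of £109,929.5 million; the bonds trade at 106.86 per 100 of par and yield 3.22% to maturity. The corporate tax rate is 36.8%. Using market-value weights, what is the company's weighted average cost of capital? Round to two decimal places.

Market value of equity E = 234.39 × 886.1m = 207692.979m. Market value of debt D = 109929.5m × 106.86/100 = 117470.6637m.
Total capital V = 207692.979 + 117470.6637 = 325163.6427.
Equity: weight = 207692.979/325163.6427 = 0.6387; cost = 12.3%.
Bonds outstanding: weight = 117470.6637/325163.6427 = 0.3613; after-tax cost = 3.22% × (1 − 36.8%) = 2.0350%.
WACC = 0.6387 × 12.3000% + 0.3613 × 2.0350% = 8.5916%.

8.59%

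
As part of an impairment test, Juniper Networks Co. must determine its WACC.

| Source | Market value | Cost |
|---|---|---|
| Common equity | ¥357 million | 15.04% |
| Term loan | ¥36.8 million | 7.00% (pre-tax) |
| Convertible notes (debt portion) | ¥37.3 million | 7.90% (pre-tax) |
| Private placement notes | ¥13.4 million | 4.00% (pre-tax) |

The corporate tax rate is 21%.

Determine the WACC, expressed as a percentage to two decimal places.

13.16%

Total capital V = 357 + 36.8 + 37.3 + 13.4 = 444.5.
Equity: weight = 357/444.5 = 0.8031; cost = 15.04%.
Term loan: weight = 36.8/444.5 = 0.0828; after-tax cost = 7% × (1 − 21%) = 5.5300%.
Convertible notes (debt portion): weight = 37.3/444.5 = 0.0839; after-tax cost = 7.9% × (1 − 21%) = 6.2410%.
Private placement notes: weight = 13.4/444.5 = 0.0301; after-tax cost = 4% × (1 − 21%) = 3.1600%.
WACC = 0.8031 × 15.0400% + 0.0828 × 5.5300% + 0.0839 × 6.2410% + 0.0301 × 3.1600% = 13.1562%.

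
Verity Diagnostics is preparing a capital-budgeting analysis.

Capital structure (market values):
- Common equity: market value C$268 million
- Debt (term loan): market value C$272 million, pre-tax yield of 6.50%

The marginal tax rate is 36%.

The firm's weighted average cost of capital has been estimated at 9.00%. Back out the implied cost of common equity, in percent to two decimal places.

Total capital V = 268 + 272 = 540.
Equity weight = 268/540 = 0.4963.
Term loan weight = 272/540 = 0.5037.
Debt contribution = 0.5037 × 6.5% × (1 − 36%) = 2.0954%.
Required equity contribution = 9.0% − 2.0954% = 6.9046%.
Re = 6.9046% / 0.4963 = 13.9122%.

13.91%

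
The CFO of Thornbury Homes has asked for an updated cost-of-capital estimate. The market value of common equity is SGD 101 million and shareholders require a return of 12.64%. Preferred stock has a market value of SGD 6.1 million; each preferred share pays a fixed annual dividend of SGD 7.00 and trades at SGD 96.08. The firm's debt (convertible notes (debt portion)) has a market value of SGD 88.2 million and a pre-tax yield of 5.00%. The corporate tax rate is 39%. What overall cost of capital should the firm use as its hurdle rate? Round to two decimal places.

8.14%

Cost of preferred: Rp = 7.0 / 96.08 = 7.2856%.
Total capital V = 101 + 6.1 + 88.2 = 195.3.
Equity: weight = 101/195.3 = 0.5172; cost = 12.64%.
Preferred: weight = 6.1/195.3 = 0.0312; cost = 7.2856%.
Convertible notes (debt portion): weight = 88.2/195.3 = 0.4516; after-tax cost = 5% × (1 − 39%) = 3.0500%.
WACC = 0.5172 × 12.6400% + 0.0312 × 7.2856% + 0.4516 × 3.0500% = 8.1418%.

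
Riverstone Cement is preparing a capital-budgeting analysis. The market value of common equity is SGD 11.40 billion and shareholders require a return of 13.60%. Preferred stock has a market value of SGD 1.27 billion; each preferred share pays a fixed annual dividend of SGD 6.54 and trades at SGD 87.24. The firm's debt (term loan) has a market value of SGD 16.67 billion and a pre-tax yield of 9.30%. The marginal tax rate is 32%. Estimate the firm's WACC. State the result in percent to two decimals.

9.20%

Cost of preferred: Rp = 6.54 / 87.24 = 7.4966%.
Total capital V = 11.4 + 1.27 + 16.67 = 29.34.
Equity: weight = 11.4/29.34 = 0.3885; cost = 13.6%.
Preferred: weight = 1.27/29.34 = 0.0433; cost = 7.4966%.
Term loan: weight = 16.67/29.34 = 0.5682; after-tax cost = 9.3% × (1 − 32%) = 6.3240%.
WACC = 0.3885 × 13.6000% + 0.0433 × 7.4966% + 0.5682 × 6.3240% = 9.2018%.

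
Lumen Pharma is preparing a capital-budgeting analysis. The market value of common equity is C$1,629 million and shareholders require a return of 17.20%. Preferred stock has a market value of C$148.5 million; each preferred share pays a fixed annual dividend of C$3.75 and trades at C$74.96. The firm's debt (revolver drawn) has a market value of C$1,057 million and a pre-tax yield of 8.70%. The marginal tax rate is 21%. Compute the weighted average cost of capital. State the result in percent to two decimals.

Cost of preferred: Rp = 3.75 / 74.96 = 5.0027%.
Total capital V = 1629 + 148.5 + 1057 = 2834.5.
Equity: weight = 1629/2834.5 = 0.5747; cost = 17.2%.
Preferred: weight = 148.5/2834.5 = 0.0524; cost = 5.0027%.
Revolver drawn: weight = 1057/2834.5 = 0.3729; after-tax cost = 8.7% × (1 − 21%) = 6.8730%.
WACC = 0.5747 × 17.2000% + 0.0524 × 5.0027% + 0.3729 × 6.8730% = 12.7100%.

12.71%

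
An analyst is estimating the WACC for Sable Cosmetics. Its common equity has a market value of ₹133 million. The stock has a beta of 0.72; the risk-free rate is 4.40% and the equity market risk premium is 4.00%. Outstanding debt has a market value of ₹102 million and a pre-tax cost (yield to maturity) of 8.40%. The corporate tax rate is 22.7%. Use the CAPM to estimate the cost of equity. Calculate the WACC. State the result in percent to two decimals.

Cost of equity via CAPM: Re = 4.4% + 0.72 × 4.0% = 7.2800%.
Total capital V = 133 + 102 = 235.
Equity: weight = 133/235 = 0.5660; cost = 7.28%.
Debt: weight = 102/235 = 0.4340; after-tax cost = 8.4% × (1 − 22.7%) = 6.4932%.
WACC = 0.5660 × 7.2800% + 0.4340 × 6.4932% = 6.9385%.

6.94%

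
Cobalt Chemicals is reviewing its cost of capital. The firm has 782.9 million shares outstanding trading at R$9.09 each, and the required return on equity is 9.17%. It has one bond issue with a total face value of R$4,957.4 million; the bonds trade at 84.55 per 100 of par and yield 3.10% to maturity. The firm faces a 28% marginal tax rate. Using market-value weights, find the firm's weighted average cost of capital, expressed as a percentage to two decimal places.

Market value of equity E = 9.09 × 782.9m = 7116.561m. Market value of debt D = 4957.4m × 84.55/100 = 4191.4817m.
Total capital V = 7116.561 + 4191.4817 = 11308.0427.
Equity: weight = 7116.561/11308.0427 = 0.6293; cost = 9.17%.
Bonds outstanding: weight = 4191.4817/11308.0427 = 0.3707; after-tax cost = 3.1% × (1 − 28%) = 2.2320%.
WACC = 0.6293 × 9.1700% + 0.3707 × 2.2320% = 6.5983%.

6.60%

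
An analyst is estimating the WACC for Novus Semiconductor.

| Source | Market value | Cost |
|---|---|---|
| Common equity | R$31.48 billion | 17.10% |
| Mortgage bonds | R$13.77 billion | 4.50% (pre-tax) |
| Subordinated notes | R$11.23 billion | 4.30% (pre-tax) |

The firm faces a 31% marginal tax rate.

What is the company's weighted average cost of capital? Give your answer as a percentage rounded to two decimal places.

Total capital V = 31.48 + 13.77 + 11.23 = 56.48.
Equity: weight = 31.48/56.48 = 0.5574; cost = 17.1%.
Mortgage bonds: weight = 13.77/56.48 = 0.2438; after-tax cost = 4.5% × (1 − 31%) = 3.1050%.
Subordinated notes: weight = 11.23/56.48 = 0.1988; after-tax cost = 4.3% × (1 − 31%) = 2.9670%.
WACC = 0.5574 × 17.1000% + 0.2438 × 3.1050% + 0.1988 × 2.9670% = 10.8779%.

10.88%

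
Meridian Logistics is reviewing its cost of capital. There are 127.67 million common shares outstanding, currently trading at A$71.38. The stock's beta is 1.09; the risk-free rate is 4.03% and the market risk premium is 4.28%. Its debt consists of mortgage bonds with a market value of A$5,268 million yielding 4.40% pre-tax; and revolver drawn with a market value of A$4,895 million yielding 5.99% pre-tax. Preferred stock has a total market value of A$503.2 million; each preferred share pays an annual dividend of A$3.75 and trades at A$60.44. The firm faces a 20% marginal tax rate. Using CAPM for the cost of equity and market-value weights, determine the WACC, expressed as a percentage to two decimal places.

6.29%

Cost of equity via CAPM: Re = 4.03% + 1.09 × 4.28% = 8.6952%.
Cost of preferred: Rp = 3.75 / 60.44 = 6.2045%.
Market value of equity E = 71.38 × 127.67m = 9113.0846m.
Total capital V = 9113.0846 + 503.2 + 5268 + 4895 = 19779.2846.
Equity: weight = 9113.0846/19779.2846 = 0.4607; cost = 8.6952%.
Preferred: weight = 503.2/19779.2846 = 0.0254; cost = 6.2045%.
Mortgage bonds: weight = 5268/19779.2846 = 0.2663; after-tax cost = 4.4% × (1 − 20%) = 3.5200%.
Revolver drawn: weight = 4895/19779.2846 = 0.2475; after-tax cost = 5.99% × (1 − 20%) = 4.7920%.
WACC = 0.4607 × 8.6952% + 0.0254 × 6.2045% + 0.2663 × 3.5200% + 0.2475 × 4.7920% = 6.2875%.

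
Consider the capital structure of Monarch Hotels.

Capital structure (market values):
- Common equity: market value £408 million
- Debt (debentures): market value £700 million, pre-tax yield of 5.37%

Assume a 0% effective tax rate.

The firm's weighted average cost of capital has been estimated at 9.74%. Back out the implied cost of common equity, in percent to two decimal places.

Total capital V = 408 + 700 = 1108.
Equity weight = 408/1108 = 0.3682.
Debentures weight = 700/1108 = 0.6318.
Debt contribution = 0.6318 × 5.37% × (1 − 0%) = 3.3926%.
Required equity contribution = 9.74% − 3.3926% = 6.3474%.
Re = 6.3474% / 0.3682 = 17.2375%.

17.24%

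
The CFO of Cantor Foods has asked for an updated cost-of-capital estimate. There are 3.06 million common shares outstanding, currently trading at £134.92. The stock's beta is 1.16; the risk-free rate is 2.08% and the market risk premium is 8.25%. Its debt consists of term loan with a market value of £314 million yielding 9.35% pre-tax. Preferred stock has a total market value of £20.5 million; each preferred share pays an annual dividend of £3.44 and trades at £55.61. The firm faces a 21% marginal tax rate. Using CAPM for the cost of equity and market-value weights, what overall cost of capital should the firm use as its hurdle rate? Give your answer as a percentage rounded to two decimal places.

Cost of equity via CAPM: Re = 2.08% + 1.16 × 8.25% = 11.6500%.
Cost of preferred: Rp = 3.44 / 55.61 = 6.1859%.
Market value of equity E = 134.92 × 3.06m = 412.8552m.
Total capital V = 412.8552 + 20.5 + 314 = 747.3552.
Equity: weight = 412.8552/747.3552 = 0.5524; cost = 11.65%.
Preferred: weight = 20.5/747.3552 = 0.0274; cost = 6.1859%.
Term loan: weight = 314/747.3552 = 0.4201; after-tax cost = 9.35% × (1 − 21%) = 7.3865%.
WACC = 0.5524 × 11.6500% + 0.0274 × 6.1859% + 0.4201 × 7.3865% = 9.7088%.

9.71%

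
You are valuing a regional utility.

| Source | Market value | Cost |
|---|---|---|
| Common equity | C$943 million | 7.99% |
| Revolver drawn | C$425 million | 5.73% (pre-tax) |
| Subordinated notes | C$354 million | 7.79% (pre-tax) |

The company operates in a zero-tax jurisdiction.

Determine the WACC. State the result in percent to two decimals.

7.39%

Total capital V = 943 + 425 + 354 = 1722.
Equity: weight = 943/1722 = 0.5476; cost = 7.99%.
Revolver drawn: weight = 425/1722 = 0.2468; after-tax cost = 5.73% × (1 − 0%) = 5.7300%.
Subordinated notes: weight = 354/1722 = 0.2056; after-tax cost = 7.79% × (1 − 0%) = 7.7900%.
WACC = 0.5476 × 7.9900% + 0.2468 × 5.7300% + 0.2056 × 7.7900% = 7.3911%.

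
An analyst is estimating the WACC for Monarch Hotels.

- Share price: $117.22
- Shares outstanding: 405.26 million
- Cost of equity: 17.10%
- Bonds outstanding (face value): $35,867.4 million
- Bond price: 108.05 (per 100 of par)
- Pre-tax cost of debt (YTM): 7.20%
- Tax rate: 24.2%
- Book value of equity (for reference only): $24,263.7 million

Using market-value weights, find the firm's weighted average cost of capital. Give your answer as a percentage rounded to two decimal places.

11.87%

Market value of equity E = 117.22 × 405.26m = 47504.5772m. Market value of debt D = 35867.4m × 108.05/100 = 38754.7257m.
Total capital V = 47504.5772 + 38754.7257 = 86259.3029.
Equity: weight = 47504.5772/86259.3029 = 0.5507; cost = 17.1%.
Bonds outstanding: weight = 38754.7257/86259.3029 = 0.4493; after-tax cost = 7.2% × (1 − 24.2%) = 5.4576%.
WACC = 0.5507 × 17.1000% + 0.4493 × 5.4576% = 11.8693%.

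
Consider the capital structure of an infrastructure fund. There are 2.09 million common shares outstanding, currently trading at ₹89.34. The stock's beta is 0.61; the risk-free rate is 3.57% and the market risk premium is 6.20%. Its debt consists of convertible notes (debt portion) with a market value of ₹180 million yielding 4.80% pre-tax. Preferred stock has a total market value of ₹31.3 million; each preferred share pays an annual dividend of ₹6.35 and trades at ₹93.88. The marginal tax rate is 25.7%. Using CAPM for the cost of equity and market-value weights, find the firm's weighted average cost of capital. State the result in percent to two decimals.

Cost of equity via CAPM: Re = 3.57% + 0.61 × 6.2% = 7.3520%.
Cost of preferred: Rp = 6.35 / 93.88 = 6.7640%.
Market value of equity E = 89.34 × 2.09m = 186.7206m.
Total capital V = 186.7206 + 31.3 + 180 = 398.0206.
Equity: weight = 186.7206/398.0206 = 0.4691; cost = 7.352%.
Preferred: weight = 31.3/398.0206 = 0.0786; cost = 6.764%.
Convertible notes (debt portion): weight = 180/398.0206 = 0.4522; after-tax cost = 4.8% × (1 − 25.7%) = 3.5664%.
WACC = 0.4691 × 7.3520% + 0.0786 × 6.7640% + 0.4522 × 3.5664% = 5.5938%.

5.59%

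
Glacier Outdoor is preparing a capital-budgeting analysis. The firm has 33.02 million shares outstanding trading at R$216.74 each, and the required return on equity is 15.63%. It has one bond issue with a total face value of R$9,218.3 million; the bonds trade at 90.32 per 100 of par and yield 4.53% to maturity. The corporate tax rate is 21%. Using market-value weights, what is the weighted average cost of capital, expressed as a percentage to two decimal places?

9.15%

Market value of equity E = 216.74 × 33.02m = 7156.7548m. Market value of debt D = 9218.3m × 90.32/100 = 8325.96856m.
Total capital V = 7156.7548 + 8325.96856 = 15482.72336.
Equity: weight = 7156.7548/15482.72336 = 0.4622; cost = 15.63%.
Bonds outstanding: weight = 8325.96856/15482.72336 = 0.5378; after-tax cost = 4.53% × (1 − 21%) = 3.5787%.
WACC = 0.4622 × 15.6300% + 0.5378 × 3.5787% = 9.1493%.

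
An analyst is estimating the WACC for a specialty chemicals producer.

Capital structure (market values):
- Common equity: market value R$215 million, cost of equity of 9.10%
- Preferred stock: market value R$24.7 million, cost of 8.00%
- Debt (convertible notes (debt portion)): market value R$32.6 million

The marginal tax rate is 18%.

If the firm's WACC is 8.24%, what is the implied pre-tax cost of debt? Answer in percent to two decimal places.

3.35%

Total capital V = 215 + 24.7 + 32.6 = 272.3.
Equity weight = 215/272.3 = 0.7896.
Preferred weight = 24.7/272.3 = 0.0907.
Convertible notes (debt portion) weight = 32.6/272.3 = 0.1197.
Equity contribution = 0.7896 × 9.1% = 7.1851%.
Preferred contribution = 0.0907 × 8% = 0.7257%.
Remaining for debt = 8.24% − 7.9108% = 0.3292%.
Rd × (1 − 18%) × 0.1197 = 0.3292%  ⇒  Rd = 3.3537%.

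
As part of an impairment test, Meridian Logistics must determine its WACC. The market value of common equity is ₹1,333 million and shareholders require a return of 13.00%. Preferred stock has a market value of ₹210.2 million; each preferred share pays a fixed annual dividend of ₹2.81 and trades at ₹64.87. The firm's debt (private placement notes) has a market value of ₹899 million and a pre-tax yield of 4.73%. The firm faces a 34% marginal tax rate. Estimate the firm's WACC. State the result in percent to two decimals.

8.62%

Cost of preferred: Rp = 2.81 / 64.87 = 4.3317%.
Total capital V = 1333 + 210.2 + 899 = 2442.2.
Equity: weight = 1333/2442.2 = 0.5458; cost = 13%.
Preferred: weight = 210.2/2442.2 = 0.0861; cost = 4.3317%.
Private placement notes: weight = 899/2442.2 = 0.3681; after-tax cost = 4.73% × (1 − 34%) = 3.1218%.
WACC = 0.5458 × 13.0000% + 0.0861 × 4.3317% + 0.3681 × 3.1218% = 8.6176%.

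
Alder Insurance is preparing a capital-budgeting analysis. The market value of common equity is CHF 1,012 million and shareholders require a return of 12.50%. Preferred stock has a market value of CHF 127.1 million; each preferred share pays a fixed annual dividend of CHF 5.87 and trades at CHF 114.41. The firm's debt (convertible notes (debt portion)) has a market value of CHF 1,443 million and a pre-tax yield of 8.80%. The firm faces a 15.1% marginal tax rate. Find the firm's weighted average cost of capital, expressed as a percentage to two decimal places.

9.33%

Cost of preferred: Rp = 5.87 / 114.41 = 5.1307%.
Total capital V = 1012 + 127.1 + 1443 = 2582.1.
Equity: weight = 1012/2582.1 = 0.3919; cost = 12.5%.
Preferred: weight = 127.1/2582.1 = 0.0492; cost = 5.1307%.
Convertible notes (debt portion): weight = 1443/2582.1 = 0.5588; after-tax cost = 8.8% × (1 − 15.1%) = 7.4712%.
WACC = 0.3919 × 12.5000% + 0.0492 × 5.1307% + 0.5588 × 7.4712% = 9.3269%.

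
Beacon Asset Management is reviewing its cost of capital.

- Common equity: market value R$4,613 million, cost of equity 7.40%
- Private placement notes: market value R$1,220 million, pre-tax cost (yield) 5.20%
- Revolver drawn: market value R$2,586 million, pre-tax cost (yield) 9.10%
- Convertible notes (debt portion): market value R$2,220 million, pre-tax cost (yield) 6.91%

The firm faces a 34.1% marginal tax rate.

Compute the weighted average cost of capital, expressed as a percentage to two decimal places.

6.01%

Total capital V = 4613 + 1220 + 2586 + 2220 = 10639.
Equity: weight = 4613/10639 = 0.4336; cost = 7.4%.
Private placement notes: weight = 1220/10639 = 0.1147; after-tax cost = 5.2% × (1 − 34.1%) = 3.4268%.
Revolver drawn: weight = 2586/10639 = 0.2431; after-tax cost = 9.1% × (1 − 34.1%) = 5.9969%.
Convertible notes (debt portion): weight = 2220/10639 = 0.2087; after-tax cost = 6.91% × (1 − 34.1%) = 4.5537%.
WACC = 0.4336 × 7.4000% + 0.1147 × 3.4268% + 0.2431 × 5.9969% + 0.2087 × 4.5537% = 6.0094%.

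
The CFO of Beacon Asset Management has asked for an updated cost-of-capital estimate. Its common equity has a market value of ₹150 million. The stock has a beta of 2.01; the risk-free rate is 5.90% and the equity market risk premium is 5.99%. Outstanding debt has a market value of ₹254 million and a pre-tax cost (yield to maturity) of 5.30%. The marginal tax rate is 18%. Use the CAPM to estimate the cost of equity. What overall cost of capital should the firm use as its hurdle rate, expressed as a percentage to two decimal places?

Cost of equity via CAPM: Re = 5.9% + 2.01 × 5.99% = 17.9399%.
Total capital V = 150 + 254 = 404.
Equity: weight = 150/404 = 0.3713; cost = 17.9399%.
Debt: weight = 254/404 = 0.6287; after-tax cost = 5.3% × (1 − 18%) = 4.3460%.
WACC = 0.3713 × 17.9399% + 0.6287 × 4.3460% = 9.3932%.

9.39%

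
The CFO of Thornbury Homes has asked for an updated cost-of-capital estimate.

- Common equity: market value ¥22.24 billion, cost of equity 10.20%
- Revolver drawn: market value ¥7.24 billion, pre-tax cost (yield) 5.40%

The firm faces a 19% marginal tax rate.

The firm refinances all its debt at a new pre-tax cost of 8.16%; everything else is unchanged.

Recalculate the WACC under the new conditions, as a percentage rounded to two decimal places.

After the change:
Total capital V = 22.24 + 7.24 = 29.48.
Equity: weight = 22.24/29.48 = 0.7544; cost = 10.2%.
Revolver drawn: weight = 7.24/29.48 = 0.2456; after-tax cost = 8.16% × (1 − 19%) = 6.6096%.
WACC = 0.7544 × 10.2000% + 0.2456 × 6.6096% = 9.3182%.

9.32%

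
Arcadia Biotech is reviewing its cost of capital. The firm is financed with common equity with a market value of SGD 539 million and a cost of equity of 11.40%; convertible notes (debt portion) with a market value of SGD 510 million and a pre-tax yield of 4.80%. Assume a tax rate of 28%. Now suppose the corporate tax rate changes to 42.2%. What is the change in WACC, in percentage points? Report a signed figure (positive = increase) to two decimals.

-0.33 pp

Current WACC:
Total capital V = 539 + 510 = 1049.
Equity: weight = 539/1049 = 0.5138; cost = 11.4%.
Convertible notes (debt portion): weight = 510/1049 = 0.4862; after-tax cost = 4.8% × (1 − 28%) = 3.4560%.
WACC = 0.5138 × 11.4000% + 0.4862 × 3.4560% = 7.5378%.
After the change:
Total capital V = 539 + 510 = 1049.
Equity: weight = 539/1049 = 0.5138; cost = 11.4%.
Convertible notes (debt portion): weight = 510/1049 = 0.4862; after-tax cost = 4.8% × (1 − 42.2%) = 2.7744%.
WACC = 0.5138 × 11.4000% + 0.4862 × 2.7744% = 7.2064%.
Change in WACC = 7.2064% − 7.5378% = -0.3314 pp.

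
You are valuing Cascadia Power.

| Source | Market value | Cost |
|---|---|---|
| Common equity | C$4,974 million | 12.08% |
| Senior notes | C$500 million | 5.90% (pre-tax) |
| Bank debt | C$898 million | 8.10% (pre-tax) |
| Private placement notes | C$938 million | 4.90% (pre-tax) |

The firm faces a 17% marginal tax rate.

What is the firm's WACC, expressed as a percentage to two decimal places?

9.90%

Total capital V = 4974 + 500 + 898 + 938 = 7310.
Equity: weight = 4974/7310 = 0.6804; cost = 12.08%.
Senior notes: weight = 500/7310 = 0.0684; after-tax cost = 5.9% × (1 − 17%) = 4.8970%.
Bank debt: weight = 898/7310 = 0.1228; after-tax cost = 8.1% × (1 − 17%) = 6.7230%.
Private placement notes: weight = 938/7310 = 0.1283; after-tax cost = 4.9% × (1 − 17%) = 4.0670%.
WACC = 0.6804 × 12.0800% + 0.0684 × 4.8970% + 0.1228 × 6.7230% + 0.1283 × 4.0670% = 9.9024%.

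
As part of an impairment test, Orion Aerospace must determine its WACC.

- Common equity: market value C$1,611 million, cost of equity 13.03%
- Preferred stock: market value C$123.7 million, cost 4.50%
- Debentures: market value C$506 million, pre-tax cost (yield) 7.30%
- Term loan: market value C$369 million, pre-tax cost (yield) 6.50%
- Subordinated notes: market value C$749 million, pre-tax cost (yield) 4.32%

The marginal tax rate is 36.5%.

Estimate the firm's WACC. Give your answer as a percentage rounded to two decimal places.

Total capital V = 1611 + 123.7 + 506 + 369 + 749 = 3358.7.
Equity: weight = 1611/3358.7 = 0.4796; cost = 13.03%.
Preferred: weight = 123.7/3358.7 = 0.0368; cost = 4.5%.
Debentures: weight = 506/3358.7 = 0.1507; after-tax cost = 7.3% × (1 − 36.5%) = 4.6355%.
Term loan: weight = 369/3358.7 = 0.1099; after-tax cost = 6.5% × (1 − 36.5%) = 4.1275%.
Subordinated notes: weight = 749/3358.7 = 0.2230; after-tax cost = 4.32% × (1 − 36.5%) = 2.7432%.
WACC = 0.4796 × 13.0300% + 0.0368 × 4.5000% + 0.1507 × 4.6355% + 0.1099 × 4.1275% + 0.2230 × 2.7432% = 8.1791%.

8.18%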